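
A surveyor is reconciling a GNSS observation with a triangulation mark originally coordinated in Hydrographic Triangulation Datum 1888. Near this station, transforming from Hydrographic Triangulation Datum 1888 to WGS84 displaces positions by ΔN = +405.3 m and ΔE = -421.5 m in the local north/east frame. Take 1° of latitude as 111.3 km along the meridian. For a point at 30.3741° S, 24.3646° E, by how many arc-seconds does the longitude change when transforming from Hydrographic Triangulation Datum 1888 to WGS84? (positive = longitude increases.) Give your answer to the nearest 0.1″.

At latitude -30.3741°, cos φ = 0.862742.
1° of longitude at this latitude = 111.3 × cos φ = 96.02 km, so Δλ = -421.5 / 96023.2 = -0.0043896° = -15.802″.

Δλ = -15.8″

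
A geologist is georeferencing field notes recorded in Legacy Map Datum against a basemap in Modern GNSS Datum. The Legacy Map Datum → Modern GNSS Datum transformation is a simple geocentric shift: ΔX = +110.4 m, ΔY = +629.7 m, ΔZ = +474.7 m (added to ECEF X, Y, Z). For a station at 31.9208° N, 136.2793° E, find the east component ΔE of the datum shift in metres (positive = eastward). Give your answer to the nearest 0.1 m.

At φ = 31.9208°, λ = 136.2793°: sin φ = 0.528747, cos φ = 0.848780, sin λ = 0.691144, cos λ = -0.722717.
ΔE = −sin λ·ΔX + cos λ·ΔY = −(0.691144)·(110.4) + (-0.722717)·(629.7) = -531.40 m.

ΔE = -531.4 m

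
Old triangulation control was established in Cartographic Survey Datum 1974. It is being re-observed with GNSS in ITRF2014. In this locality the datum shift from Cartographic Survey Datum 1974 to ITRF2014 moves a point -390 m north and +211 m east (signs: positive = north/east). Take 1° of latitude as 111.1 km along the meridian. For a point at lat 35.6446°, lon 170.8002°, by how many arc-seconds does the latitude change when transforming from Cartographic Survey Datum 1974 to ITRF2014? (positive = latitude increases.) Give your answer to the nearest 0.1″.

1° of latitude = 111.1 km, so Δφ = -390.0 / 111100 = -0.0035104° = -12.637″.

Δφ = -12.6″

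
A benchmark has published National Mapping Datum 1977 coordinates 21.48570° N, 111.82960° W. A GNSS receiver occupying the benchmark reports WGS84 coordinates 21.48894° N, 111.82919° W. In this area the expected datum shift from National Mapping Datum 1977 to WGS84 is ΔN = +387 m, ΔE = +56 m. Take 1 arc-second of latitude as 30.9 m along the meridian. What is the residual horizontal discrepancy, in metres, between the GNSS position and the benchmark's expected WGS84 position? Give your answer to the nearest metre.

Observed coordinate differences: Δφ = +0.00324°, Δλ = +0.00041°.
Converting to metres (1° lat = 111240 m, cos φ = 0.930509): observed ΔN = 360.4 m, observed ΔE = 42.4 m.
Subtracting the expected shift leaves a residual of 360.4 − (387) = -26.6 m north and 42.4 − (56) = -13.6 m east.
Residual distance = √((-26.6)² + (-13.6)²) = 29.8 m.

30 m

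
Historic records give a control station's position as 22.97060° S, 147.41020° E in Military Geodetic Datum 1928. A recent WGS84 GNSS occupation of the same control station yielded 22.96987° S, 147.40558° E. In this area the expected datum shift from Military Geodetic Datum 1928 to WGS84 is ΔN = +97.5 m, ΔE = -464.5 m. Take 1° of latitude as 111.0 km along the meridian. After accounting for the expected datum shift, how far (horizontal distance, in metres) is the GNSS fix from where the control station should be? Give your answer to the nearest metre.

Observed coordinate differences: Δφ = +0.00073°, Δλ = -0.00462°.
Converting to metres (1° lat = 111000 m, cos φ = 0.920705): observed ΔN = 81.0 m, observed ΔE = -472.2 m.
Subtracting the expected shift leaves a residual of 81.0 − (97.5) = -16.5 m north and -472.2 − (-464.5) = -7.7 m east.
Residual distance = √((-16.5)² + (-7.7)²) = 18.2 m.

18 m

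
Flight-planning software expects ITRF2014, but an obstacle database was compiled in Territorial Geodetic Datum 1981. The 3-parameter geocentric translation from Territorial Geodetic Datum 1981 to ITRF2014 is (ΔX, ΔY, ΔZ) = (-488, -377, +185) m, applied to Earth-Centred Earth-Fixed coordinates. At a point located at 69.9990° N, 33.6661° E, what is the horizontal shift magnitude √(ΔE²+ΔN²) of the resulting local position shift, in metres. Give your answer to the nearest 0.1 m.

At φ = 69.9990°, λ = 33.6661°: sin φ = 0.939687, cos φ = 0.342037, sin λ = 0.554352, cos λ = 0.832282.
ΔE = −sin λ·ΔX + cos λ·ΔY = −(0.554352)·(-488) + (0.832282)·(-377) = -43.25 m.
ΔN = −sin φ cos λ·ΔX − sin φ sin λ·ΔY + cos φ·ΔZ = −(0.939687)(0.832282)(-488) − (0.939687)(0.554352)(-377) + (0.342037)(185) = 641.32 m.
Horizontal magnitude = √(ΔE² + ΔN²) = √((-43.25)² + 641.32²) = 642.78 m.

642.8 m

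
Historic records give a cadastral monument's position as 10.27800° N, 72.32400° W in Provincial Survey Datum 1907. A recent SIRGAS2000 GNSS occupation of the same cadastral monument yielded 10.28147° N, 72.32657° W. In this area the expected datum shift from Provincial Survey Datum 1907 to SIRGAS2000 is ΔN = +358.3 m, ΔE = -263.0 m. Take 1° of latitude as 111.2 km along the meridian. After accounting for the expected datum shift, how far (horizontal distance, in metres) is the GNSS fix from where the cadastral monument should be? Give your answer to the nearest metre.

33 m

Observed coordinate differences: Δφ = +0.00347°, Δλ = -0.00257°.
Converting to metres (1° lat = 111200 m, cos φ = 0.983954): observed ΔN = 385.9 m, observed ΔE = -281.2 m.
Subtracting the expected shift leaves a residual of 385.9 − (358.3) = 27.6 m north and -281.2 − (-263.0) = -18.2 m east.
Residual distance = √(27.6² + (-18.2)²) = 33.0 m.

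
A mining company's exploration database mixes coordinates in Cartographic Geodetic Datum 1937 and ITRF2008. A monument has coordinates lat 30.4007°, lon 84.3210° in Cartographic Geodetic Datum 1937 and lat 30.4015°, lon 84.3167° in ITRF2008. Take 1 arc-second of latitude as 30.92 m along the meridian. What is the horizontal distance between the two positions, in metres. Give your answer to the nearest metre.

422 m

Δφ = 30.4015° − 30.4007° = +0.0008°; Δλ = 84.3167° − 84.3210° = -0.0043°.
1° of latitude = 3600 × 30.92 = 111312 m.
ΔN = Δφ × 111312 = 89.0 m; ΔE = Δλ × 111312 × cos(30.4007°) = -0.0043 × 111312 × 0.862507 = -412.8 m.
Distance = √(ΔE² + ΔN²) = √((-412.8)² + 89.0²) = 422.3 m.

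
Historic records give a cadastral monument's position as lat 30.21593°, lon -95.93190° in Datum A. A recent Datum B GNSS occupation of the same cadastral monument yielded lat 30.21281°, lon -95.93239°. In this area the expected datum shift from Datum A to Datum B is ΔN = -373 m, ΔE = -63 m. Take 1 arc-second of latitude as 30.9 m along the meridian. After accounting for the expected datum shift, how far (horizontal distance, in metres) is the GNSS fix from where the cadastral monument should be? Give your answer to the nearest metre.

30 m

Observed coordinate differences: Δφ = -0.00312°, Δλ = -0.00049°.
Converting to metres (1° lat = 111240 m, cos φ = 0.864135): observed ΔN = -347.1 m, observed ΔE = -47.1 m.
Subtracting the expected shift leaves a residual of -347.1 − (-373) = 25.9 m north and -47.1 − (-63) = 15.9 m east.
Residual distance = √(25.9² + 15.9²) = 30.4 m.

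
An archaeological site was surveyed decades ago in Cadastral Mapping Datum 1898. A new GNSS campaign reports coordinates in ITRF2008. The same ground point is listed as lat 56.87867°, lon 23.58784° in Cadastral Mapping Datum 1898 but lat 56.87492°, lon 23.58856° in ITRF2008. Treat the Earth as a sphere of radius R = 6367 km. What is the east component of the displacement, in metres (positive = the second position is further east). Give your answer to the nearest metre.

Δφ = 56.87492° − 56.87867° = -0.00375°; Δλ = 23.58856° − 23.58784° = +0.00072°.
1° along a meridian = πR/180 = 111125 m.
ΔN = Δφ × 111125 = -416.7 m; ΔE = Δλ × 111125 × cos(56.87867°) = +0.00072 × 111125 × 0.546414 = 43.7 m.

ΔE = 44 m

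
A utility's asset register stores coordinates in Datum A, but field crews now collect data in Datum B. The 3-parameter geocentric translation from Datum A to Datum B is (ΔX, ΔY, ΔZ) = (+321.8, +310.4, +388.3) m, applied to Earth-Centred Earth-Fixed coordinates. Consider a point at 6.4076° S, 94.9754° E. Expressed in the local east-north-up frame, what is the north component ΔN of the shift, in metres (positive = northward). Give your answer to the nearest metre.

ΔN = 417 m

At φ = -6.4076°, λ = 94.9754°: sin φ = -0.111601, cos φ = 0.993753, sin λ = 0.996232, cos λ = -0.086728.
ΔN = −sin φ cos λ·ΔX − sin φ sin λ·ΔY + cos φ·ΔZ = −(-0.111601)(-0.086728)(321.8) − (-0.111601)(0.996232)(310.4) + (0.993753)(388.3) = 417.27 m.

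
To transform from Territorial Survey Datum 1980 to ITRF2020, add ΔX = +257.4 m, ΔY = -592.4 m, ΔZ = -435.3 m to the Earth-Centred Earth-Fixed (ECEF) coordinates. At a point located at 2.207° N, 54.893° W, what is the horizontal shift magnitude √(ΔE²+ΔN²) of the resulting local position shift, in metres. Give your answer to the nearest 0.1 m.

At φ = 2.207°, λ = -54.893°: sin φ = 0.038510, cos φ = 0.999258, sin λ = -0.818079, cos λ = 0.575105.
ΔE = −sin λ·ΔX + cos λ·ΔY = −(-0.818079)·(257.4) + (0.575105)·(-592.4) = -130.12 m.
ΔN = −sin φ cos λ·ΔX − sin φ sin λ·ΔY + cos φ·ΔZ = −(0.038510)(0.575105)(257.4) − (0.038510)(-0.818079)(-592.4) + (0.999258)(-435.3) = -459.34 m.
Horizontal magnitude = √(ΔE² + ΔN²) = √((-130.12)² + (-459.34)²) = 477.41 m.

477.4 m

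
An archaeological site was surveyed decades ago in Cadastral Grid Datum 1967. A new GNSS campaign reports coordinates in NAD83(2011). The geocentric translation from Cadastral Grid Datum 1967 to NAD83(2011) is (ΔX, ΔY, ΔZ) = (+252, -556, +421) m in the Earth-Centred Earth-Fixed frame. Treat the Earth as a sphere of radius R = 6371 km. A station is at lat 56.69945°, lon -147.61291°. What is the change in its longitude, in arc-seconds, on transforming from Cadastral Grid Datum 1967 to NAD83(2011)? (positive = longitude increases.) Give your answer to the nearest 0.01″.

sin φ = 0.835802, cos φ = 0.549031, sin λ = -0.535637, cos λ = -0.844449.
East component: ΔE = −sin λ·ΔX + cos λ·ΔY = −(-0.535637)(252) + (-0.844449)(-556) = 604.49 m.
1° of latitude spans πR/180 = 111195 m; at latitude φ, 1° of longitude spans that × cos φ = 61049.4 m, so Δλ = 604.49 / 61049.4 × 3600 = 35.646″.

Δλ = 35.65″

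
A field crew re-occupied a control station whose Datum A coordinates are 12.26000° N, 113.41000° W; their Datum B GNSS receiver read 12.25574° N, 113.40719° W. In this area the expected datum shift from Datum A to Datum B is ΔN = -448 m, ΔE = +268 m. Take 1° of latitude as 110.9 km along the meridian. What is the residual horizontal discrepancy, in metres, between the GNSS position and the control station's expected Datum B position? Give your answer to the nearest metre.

44 m

Observed coordinate differences: Δφ = -0.00426°, Δλ = +0.00281°.
Converting to metres (1° lat = 110900 m, cos φ = 0.977194): observed ΔN = -472.4 m, observed ΔE = 304.5 m.
Subtracting the expected shift leaves a residual of -472.4 − (-448) = -24.4 m north and 304.5 − (268) = 36.5 m east.
Residual distance = √((-24.4)² + 36.5²) = 43.9 m.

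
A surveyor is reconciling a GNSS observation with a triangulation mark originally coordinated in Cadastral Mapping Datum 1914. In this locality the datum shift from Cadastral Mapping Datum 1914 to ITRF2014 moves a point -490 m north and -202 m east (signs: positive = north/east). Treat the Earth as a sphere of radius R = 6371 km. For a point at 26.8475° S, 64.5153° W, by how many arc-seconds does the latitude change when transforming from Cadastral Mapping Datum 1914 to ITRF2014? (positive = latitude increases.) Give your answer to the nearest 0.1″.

Δφ = -15.9″

On a sphere of radius R, 1 rad of latitude = R, so Δφ = ΔN / R = -490.0 / 6371000 = -7.6911e-05 rad = -15.864″.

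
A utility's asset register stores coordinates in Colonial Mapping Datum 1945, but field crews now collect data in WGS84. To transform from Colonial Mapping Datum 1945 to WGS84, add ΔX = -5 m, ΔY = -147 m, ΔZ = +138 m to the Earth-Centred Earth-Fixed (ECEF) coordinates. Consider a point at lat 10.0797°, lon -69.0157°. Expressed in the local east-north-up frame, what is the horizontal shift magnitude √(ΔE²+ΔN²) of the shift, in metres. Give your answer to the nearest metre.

126 m

The local east axis at (φ, λ) is (−sin λ, cos λ, 0), so ΔE = −sin(-69.0157°)·(-5) + cos(-69.0157°)·(-147) = -57.31 m.
The local north axis is (−sin φ cos λ, −sin φ sin λ, cos φ), giving ΔN = 0.313 − 24.021 + 135.870 = 112.16 m.
Horizontal magnitude = √(ΔE² + ΔN²) = √((-57.31)² + 112.16²) = 125.96 m.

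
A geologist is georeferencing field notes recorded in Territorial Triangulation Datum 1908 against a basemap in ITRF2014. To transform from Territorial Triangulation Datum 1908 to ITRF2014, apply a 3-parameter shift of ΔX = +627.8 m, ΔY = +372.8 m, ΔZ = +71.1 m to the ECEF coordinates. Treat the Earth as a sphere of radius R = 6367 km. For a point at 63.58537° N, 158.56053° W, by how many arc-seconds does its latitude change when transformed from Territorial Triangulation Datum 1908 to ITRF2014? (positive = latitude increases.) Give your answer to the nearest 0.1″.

Δφ = 21.9″

sin φ = 0.895598, cos φ = 0.444864, sin λ = -0.365518, cos λ = -0.930804.
North component: ΔN = −sin φ cos λ·ΔX − sin φ sin λ·ΔY + cos φ·ΔZ = −(0.895598)(-0.930804)(627.8) − (0.895598)(-0.365518)(372.8) + (0.444864)(71.1) = 677.02 m.
1° of latitude spans πR/180 = 111125 m, so Δφ = 677.02 / 111125 × 3600 = 21.933″.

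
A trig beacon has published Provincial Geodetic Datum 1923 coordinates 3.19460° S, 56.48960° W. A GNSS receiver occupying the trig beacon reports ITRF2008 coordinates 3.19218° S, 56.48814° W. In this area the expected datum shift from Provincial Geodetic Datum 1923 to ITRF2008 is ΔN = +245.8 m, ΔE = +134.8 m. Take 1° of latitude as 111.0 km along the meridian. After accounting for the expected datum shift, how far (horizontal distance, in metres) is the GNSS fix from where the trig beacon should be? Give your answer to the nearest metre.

35 m

Observed coordinate differences: Δφ = +0.00242°, Δλ = +0.00146°.
Converting to metres (1° lat = 111000 m, cos φ = 0.998446): observed ΔN = 268.6 m, observed ΔE = 161.8 m.
Subtracting the expected shift leaves a residual of 268.6 − (245.8) = 22.8 m north and 161.8 − (134.8) = 27.0 m east.
Residual distance = √(22.8² + 27.0²) = 35.4 m.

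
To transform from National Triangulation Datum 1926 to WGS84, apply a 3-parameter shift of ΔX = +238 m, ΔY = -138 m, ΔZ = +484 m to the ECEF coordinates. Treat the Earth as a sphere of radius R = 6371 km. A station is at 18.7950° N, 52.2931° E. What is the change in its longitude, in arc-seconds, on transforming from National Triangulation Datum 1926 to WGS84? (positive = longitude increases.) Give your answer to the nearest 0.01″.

Δλ = -9.33″

sin φ = 0.322183, cos φ = 0.946677, sin λ = 0.791150, cos λ = 0.611622.
East component: ΔE = −sin λ·ΔX + cos λ·ΔY = −(0.791150)(238) + (0.611622)(-138) = -272.70 m.
1° of latitude spans πR/180 = 111195 m; at latitude φ, 1° of longitude spans that × cos φ = 105265.7 m, so Δλ = -272.70 / 105265.7 × 3600 = -9.326″.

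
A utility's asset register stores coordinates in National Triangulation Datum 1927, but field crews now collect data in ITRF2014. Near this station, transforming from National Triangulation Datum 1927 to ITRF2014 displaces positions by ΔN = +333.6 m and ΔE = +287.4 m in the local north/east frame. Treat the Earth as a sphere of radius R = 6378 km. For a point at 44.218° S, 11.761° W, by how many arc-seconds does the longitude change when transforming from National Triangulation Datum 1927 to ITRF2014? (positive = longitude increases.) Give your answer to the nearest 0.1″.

Δλ = 13.0″

At latitude -44.218°, cos φ = 0.716692.
One radian of longitude at latitude φ spans R cos φ, so Δλ = ΔE / (R cos φ) = 287.4 / (6378000 × 0.716692) = 6.2874e-05 rad = 12.969″.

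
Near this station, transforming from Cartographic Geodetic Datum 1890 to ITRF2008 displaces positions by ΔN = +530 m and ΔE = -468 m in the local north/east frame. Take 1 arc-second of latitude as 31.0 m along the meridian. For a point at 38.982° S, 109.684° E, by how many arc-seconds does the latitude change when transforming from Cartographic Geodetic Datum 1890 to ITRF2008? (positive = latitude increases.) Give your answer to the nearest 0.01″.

Δφ = 17.10″

1″ of latitude = 31.00 m, so Δφ = 530.0 / 31.00 = 17.097″.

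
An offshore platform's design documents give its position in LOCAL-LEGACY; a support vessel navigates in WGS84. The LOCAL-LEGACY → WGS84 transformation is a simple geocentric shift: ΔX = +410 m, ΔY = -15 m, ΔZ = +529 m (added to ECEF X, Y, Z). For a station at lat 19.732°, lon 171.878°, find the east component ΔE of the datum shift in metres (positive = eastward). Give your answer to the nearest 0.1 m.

At φ = 19.732°, λ = 171.878°: sin φ = 0.337621, cos φ = 0.941282, sin λ = 0.141281, cos λ = -0.989969.
ΔE = −sin λ·ΔX + cos λ·ΔY = −(0.141281)·(410) + (-0.989969)·(-15) = -43.08 m.

ΔE = -43.1 m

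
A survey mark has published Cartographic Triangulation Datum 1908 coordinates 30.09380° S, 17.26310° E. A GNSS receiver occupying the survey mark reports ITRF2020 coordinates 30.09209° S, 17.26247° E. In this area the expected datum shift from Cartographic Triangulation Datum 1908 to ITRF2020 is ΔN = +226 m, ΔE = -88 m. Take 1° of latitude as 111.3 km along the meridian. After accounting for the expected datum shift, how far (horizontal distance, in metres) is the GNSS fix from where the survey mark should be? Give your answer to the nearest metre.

Observed coordinate differences: Δφ = +0.00171°, Δλ = -0.00063°.
Converting to metres (1° lat = 111300 m, cos φ = 0.865206): observed ΔN = 190.3 m, observed ΔE = -60.7 m.
Subtracting the expected shift leaves a residual of 190.3 − (226) = -35.7 m north and -60.7 − (-88) = 27.3 m east.
Residual distance = √((-35.7)² + 27.3²) = 44.9 m.

45 m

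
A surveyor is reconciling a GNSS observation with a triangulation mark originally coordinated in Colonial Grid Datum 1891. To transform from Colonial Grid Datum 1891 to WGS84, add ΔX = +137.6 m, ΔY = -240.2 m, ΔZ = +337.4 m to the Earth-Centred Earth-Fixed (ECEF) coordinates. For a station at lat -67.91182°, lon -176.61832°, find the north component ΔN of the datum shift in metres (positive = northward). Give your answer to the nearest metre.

ΔN = 13 m

The local north axis is (−sin φ cos λ, −sin φ sin λ, cos φ), giving ΔN = -127.279 + 13.129 + 126.874 = 12.72 m.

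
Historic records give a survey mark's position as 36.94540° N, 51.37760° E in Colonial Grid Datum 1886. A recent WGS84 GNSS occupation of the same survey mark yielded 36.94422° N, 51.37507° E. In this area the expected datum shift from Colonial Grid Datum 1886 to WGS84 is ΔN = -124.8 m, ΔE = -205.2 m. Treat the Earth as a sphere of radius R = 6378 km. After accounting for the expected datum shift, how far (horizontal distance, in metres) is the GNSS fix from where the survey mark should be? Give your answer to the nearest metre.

21 m

Observed coordinate differences: Δφ = -0.00118°, Δλ = -0.00253°.
Converting to metres (1° lat = 111317 m, cos φ = 0.799209): observed ΔN = -131.4 m, observed ΔE = -225.1 m.
Subtracting the expected shift leaves a residual of -131.4 − (-124.8) = -6.6 m north and -225.1 − (-205.2) = -19.9 m east.
Residual distance = √((-6.6)² + (-19.9)²) = 20.9 m.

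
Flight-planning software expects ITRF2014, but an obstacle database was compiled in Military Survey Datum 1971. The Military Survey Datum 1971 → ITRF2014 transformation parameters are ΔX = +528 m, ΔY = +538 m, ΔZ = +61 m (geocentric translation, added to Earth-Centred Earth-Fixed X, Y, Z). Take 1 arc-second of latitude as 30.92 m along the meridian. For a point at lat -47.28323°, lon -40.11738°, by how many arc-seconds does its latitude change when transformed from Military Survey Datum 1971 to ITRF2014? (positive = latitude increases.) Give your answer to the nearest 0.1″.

sin φ = -0.734716, cos φ = 0.678375, sin λ = -0.644356, cos λ = 0.764726.
North component: ΔN = −sin φ cos λ·ΔX − sin φ sin λ·ΔY + cos φ·ΔZ = −(-0.734716)(0.764726)(528) − (-0.734716)(-0.644356)(538) + (0.678375)(61) = 83.34 m.
1° of latitude spans 3600 × 30.92 = 111312 m, so Δφ = 83.34 / 111312 × 3600 = 2.695″.

Δφ = 2.7″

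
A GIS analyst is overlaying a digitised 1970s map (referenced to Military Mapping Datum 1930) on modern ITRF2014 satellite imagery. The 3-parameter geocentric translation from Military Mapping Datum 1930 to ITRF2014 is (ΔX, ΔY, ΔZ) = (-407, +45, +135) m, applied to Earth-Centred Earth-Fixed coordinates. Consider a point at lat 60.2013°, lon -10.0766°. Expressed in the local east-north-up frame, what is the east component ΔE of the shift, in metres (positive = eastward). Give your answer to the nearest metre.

ΔE = -27 m

The local east axis at (φ, λ) is (−sin λ, cos λ, 0), so ΔE = −sin(-10.0766°)·(-407) + cos(-10.0766°)·45 = -26.90 m.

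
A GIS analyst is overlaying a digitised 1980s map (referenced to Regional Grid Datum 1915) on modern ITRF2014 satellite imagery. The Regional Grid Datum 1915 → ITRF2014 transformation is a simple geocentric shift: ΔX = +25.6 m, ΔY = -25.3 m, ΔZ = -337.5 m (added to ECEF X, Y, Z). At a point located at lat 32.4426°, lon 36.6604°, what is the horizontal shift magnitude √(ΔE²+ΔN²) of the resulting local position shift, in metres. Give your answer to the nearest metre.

The local east axis at (φ, λ) is (−sin λ, cos λ, 0), so ΔE = −sin(36.6604°)·25.6 + cos(36.6604°)·(-25.3) = -35.58 m.
The local north axis is (−sin φ cos λ, −sin φ sin λ, cos φ), giving ΔN = -11.017 + 8.104 − 284.826 = -287.74 m.
Horizontal magnitude = √(ΔE² + ΔN²) = √((-35.58)² + (-287.74)²) = 289.93 m.

290 m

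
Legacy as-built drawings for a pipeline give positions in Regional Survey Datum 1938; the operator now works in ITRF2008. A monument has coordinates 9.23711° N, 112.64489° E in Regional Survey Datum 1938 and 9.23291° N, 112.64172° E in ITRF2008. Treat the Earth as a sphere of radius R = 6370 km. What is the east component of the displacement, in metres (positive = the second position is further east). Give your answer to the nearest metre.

ΔE = -348 m

Δφ = 9.23291° − 9.23711° = -0.00420°; Δλ = 112.64172° − 112.64489° = -0.00317°.
1° along a meridian = πR/180 = 111177 m.
ΔN = Δφ × 111177 = -466.9 m; ΔE = Δλ × 111177 × cos(9.23711°) = -0.00317 × 111177 × 0.987033 = -347.9 m.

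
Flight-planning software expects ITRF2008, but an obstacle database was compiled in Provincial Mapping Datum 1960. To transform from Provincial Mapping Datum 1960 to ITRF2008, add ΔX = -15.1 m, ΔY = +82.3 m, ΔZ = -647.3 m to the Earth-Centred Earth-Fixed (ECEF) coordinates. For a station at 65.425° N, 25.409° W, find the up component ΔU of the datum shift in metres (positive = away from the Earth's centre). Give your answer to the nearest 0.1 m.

The local up (radial) axis is (cos φ cos λ, cos φ sin λ, sin φ), giving ΔU = -5.672 − 14.686 − 588.666 = -609.02 m.

ΔU = -609.0 m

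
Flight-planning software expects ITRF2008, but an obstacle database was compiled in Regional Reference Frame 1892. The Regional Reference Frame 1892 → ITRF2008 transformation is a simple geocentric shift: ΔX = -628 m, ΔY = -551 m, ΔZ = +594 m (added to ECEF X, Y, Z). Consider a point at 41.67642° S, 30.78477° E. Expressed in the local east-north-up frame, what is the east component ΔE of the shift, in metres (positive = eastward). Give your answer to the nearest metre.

The local east axis at (φ, λ) is (−sin λ, cos λ, 0), so ΔE = −sin(30.78477°)·(-628) + cos(30.78477°)·(-551) = -151.94 m.

ΔE = -152 m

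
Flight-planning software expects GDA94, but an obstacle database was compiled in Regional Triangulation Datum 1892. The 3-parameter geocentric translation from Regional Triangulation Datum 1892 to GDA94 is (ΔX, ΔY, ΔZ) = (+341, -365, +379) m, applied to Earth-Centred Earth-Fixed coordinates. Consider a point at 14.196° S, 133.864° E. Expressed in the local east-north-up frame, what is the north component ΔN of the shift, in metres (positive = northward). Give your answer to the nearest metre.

At φ = -14.196°, λ = 133.864°: sin φ = -0.245240, cos φ = 0.969462, sin λ = 0.720987, cos λ = -0.692949.
ΔN = −sin φ cos λ·ΔX − sin φ sin λ·ΔY + cos φ·ΔZ = −(-0.245240)(-0.692949)(341) − (-0.245240)(0.720987)(-365) + (0.969462)(379) = 244.94 m.

ΔN = 245 m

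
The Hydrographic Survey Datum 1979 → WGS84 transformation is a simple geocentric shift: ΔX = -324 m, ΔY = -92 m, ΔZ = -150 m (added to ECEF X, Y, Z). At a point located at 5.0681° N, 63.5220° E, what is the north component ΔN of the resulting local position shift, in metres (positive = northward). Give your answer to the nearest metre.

At φ = 5.0681°, λ = 63.5220°: sin φ = 0.088340, cos φ = 0.996090, sin λ = 0.895106, cos λ = 0.445854.
ΔN = −sin φ cos λ·ΔX − sin φ sin λ·ΔY + cos φ·ΔZ = −(0.088340)(0.445854)(-324) − (0.088340)(0.895106)(-92) + (0.996090)(-150) = -129.38 m.

ΔN = -129 m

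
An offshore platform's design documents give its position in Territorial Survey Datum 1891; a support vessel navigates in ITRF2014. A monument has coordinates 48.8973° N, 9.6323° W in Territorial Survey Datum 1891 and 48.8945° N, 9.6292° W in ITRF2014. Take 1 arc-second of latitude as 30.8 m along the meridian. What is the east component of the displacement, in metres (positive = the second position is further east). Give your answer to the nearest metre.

Δφ = 48.8945° − 48.8973° = -0.0028°; Δλ = -9.6292° − -9.6323° = +0.0031°.
1° of latitude = 3600 × 30.80 = 110880 m.
ΔN = Δφ × 110880 = -310.5 m; ΔE = Δλ × 110880 × cos(48.8973°) = +0.0031 × 110880 × 0.657411 = 226.0 m.

ΔE = 226 m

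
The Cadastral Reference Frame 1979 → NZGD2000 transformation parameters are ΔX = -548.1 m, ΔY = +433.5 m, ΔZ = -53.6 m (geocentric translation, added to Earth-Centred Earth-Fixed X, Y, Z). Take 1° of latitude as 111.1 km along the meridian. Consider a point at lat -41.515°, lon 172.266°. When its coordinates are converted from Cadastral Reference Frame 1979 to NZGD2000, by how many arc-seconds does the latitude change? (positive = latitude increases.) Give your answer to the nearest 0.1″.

sin φ = -0.662816, cos φ = 0.748782, sin λ = 0.134574, cos λ = -0.990904.
North component: ΔN = −sin φ cos λ·ΔX − sin φ sin λ·ΔY + cos φ·ΔZ = −(-0.662816)(-0.990904)(-548.1) − (-0.662816)(0.134574)(433.5) + (0.748782)(-53.6) = 358.52 m.
1° of latitude spans 111100 m, so Δφ = 358.52 / 111100 × 3600 = 11.617″.

Δφ = 11.6″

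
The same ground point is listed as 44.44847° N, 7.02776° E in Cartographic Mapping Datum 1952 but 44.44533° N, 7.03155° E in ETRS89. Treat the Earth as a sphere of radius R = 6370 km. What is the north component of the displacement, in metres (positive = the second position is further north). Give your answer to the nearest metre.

Δφ = 44.44533° − 44.44847° = -0.00314°; Δλ = 7.03155° − 7.02776° = +0.00379°.
1° along a meridian = πR/180 = 111177 m.
ΔN = Δφ × 111177 = -349.1 m; ΔE = Δλ × 111177 × cos(44.44847°) = +0.00379 × 111177 × 0.713881 = 300.8 m.

ΔN = -349 m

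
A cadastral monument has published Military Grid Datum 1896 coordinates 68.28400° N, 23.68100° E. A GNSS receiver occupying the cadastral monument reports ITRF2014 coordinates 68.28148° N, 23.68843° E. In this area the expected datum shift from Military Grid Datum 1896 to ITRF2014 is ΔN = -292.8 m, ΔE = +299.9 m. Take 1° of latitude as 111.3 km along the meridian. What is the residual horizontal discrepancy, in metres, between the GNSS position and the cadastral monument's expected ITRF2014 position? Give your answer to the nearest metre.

14 m

Observed coordinate differences: Δφ = -0.00252°, Δλ = +0.00743°.
Converting to metres (1° lat = 111300 m, cos φ = 0.370006): observed ΔN = -280.5 m, observed ΔE = 306.0 m.
Subtracting the expected shift leaves a residual of -280.5 − (-292.8) = 12.3 m north and 306.0 − (299.9) = 6.1 m east.
Residual distance = √(12.3² + 6.1²) = 13.7 m.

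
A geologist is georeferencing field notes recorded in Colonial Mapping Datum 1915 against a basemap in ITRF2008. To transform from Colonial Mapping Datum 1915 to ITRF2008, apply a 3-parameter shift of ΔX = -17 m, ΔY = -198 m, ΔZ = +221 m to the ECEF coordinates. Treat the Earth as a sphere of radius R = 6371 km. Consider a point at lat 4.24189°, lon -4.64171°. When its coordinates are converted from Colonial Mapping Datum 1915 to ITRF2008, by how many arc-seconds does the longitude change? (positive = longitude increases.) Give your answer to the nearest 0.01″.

sin φ = 0.073967, cos φ = 0.997261, sin λ = -0.080925, cos λ = 0.996720.
East component: ΔE = −sin λ·ΔX + cos λ·ΔY = −(-0.080925)(-17) + (0.996720)(-198) = -198.73 m.
1° of latitude spans πR/180 = 111195 m; at latitude φ, 1° of longitude spans that × cos φ = 110890.3 m, so Δλ = -198.73 / 110890.3 × 3600 = -6.452″.

Δλ = -6.45″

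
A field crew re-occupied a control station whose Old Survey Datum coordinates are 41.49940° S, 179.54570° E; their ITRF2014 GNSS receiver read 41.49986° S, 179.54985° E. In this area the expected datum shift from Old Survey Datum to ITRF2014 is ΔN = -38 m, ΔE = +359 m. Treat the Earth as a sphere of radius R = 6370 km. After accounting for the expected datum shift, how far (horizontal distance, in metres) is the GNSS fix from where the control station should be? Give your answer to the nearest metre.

Observed coordinate differences: Δφ = -0.00046°, Δλ = +0.00415°.
Converting to metres (1° lat = 111177 m, cos φ = 0.748963): observed ΔN = -51.1 m, observed ΔE = 345.6 m.
Subtracting the expected shift leaves a residual of -51.1 − (-38) = -13.1 m north and 345.6 − (359) = -13.4 m east.
Residual distance = √((-13.1)² + (-13.4)²) = 18.8 m.

19 m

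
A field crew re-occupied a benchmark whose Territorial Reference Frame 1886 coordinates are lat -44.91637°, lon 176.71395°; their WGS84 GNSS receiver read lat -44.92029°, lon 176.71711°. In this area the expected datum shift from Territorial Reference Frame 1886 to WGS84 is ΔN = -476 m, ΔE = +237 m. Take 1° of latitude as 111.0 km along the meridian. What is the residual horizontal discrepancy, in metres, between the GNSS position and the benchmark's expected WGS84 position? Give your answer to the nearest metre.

Observed coordinate differences: Δφ = -0.00392°, Δλ = +0.00316°.
Converting to metres (1° lat = 111000 m, cos φ = 0.708138): observed ΔN = -435.1 m, observed ΔE = 248.4 m.
Subtracting the expected shift leaves a residual of -435.1 − (-476) = 40.9 m north and 248.4 − (237) = 11.4 m east.
Residual distance = √(40.9² + 11.4²) = 42.4 m.

42 m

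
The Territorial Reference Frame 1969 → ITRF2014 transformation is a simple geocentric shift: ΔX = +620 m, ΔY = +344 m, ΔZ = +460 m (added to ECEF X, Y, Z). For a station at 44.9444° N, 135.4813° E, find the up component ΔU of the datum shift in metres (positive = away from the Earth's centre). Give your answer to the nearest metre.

ΔU = 183 m

At φ = 44.9444°, λ = 135.4813°: sin φ = 0.706420, cos φ = 0.707793, sin λ = 0.701142, cos λ = -0.713022.
ΔU = cos φ cos λ·ΔX + cos φ sin λ·ΔY + sin φ·ΔZ = (0.707793)(-0.713022)(620) + (0.707793)(0.701142)(344) + (0.706420)(460) = 182.77 m.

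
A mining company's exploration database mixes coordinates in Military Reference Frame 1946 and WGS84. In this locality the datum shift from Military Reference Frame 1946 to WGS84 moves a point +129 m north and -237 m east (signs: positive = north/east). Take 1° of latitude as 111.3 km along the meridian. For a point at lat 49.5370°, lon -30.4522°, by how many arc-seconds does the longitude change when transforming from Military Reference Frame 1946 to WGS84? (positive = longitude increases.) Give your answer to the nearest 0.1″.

Δλ = -11.8″

At latitude 49.5370°, cos φ = 0.648957.
1° of longitude at this latitude = 111.3 × cos φ = 72.23 km, so Δλ = -237.0 / 72228.9 = -0.0032812° = -11.812″.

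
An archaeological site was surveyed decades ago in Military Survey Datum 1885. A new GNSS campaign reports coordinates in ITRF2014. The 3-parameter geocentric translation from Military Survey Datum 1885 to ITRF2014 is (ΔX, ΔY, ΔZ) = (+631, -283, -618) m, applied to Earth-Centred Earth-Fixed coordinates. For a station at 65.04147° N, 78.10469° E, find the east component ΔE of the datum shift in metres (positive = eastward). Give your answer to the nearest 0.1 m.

ΔE = -675.8 m

At φ = 65.04147°, λ = 78.10469°: sin φ = 0.906613, cos φ = 0.421962, sin λ = 0.978526, cos λ = 0.206124.
ΔE = −sin λ·ΔX + cos λ·ΔY = −(0.978526)·(631) + (0.206124)·(-283) = -675.78 m.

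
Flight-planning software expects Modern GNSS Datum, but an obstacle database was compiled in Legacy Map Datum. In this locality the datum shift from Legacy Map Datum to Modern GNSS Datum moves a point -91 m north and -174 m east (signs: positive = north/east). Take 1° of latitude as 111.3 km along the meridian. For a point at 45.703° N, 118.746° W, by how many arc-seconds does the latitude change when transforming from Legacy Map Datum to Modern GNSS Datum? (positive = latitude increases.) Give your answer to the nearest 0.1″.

1° of latitude = 111.3 km, so Δφ = -91.0 / 111300 = -0.0008176° = -2.943″.

Δφ = -2.9″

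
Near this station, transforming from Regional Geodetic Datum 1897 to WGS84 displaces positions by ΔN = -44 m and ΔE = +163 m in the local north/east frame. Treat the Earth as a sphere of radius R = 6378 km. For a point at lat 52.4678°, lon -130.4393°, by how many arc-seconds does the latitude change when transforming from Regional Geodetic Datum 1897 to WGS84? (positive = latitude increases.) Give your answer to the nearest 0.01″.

Δφ = -1.42″

On a sphere of radius R, 1 rad of latitude = R, so Δφ = ΔN / R = -44.0 / 6378000 = -6.8987e-06 rad = -1.423″.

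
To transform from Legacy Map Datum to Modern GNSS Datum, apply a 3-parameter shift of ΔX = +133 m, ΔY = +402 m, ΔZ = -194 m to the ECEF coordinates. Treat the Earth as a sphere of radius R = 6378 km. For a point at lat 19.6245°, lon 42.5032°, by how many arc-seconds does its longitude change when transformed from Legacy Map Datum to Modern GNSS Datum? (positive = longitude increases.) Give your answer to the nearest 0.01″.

Δλ = 7.09″

sin φ = 0.335854, cos φ = 0.941914, sin λ = 0.675631, cos λ = 0.737240.
East component: ΔE = −sin λ·ΔX + cos λ·ΔY = −(0.675631)(133) + (0.737240)(402) = 206.51 m.
1° of latitude spans πR/180 = 111317 m; at latitude φ, 1° of longitude spans that × cos φ = 104851.1 m, so Δλ = 206.51 / 104851.1 × 3600 = 7.090″.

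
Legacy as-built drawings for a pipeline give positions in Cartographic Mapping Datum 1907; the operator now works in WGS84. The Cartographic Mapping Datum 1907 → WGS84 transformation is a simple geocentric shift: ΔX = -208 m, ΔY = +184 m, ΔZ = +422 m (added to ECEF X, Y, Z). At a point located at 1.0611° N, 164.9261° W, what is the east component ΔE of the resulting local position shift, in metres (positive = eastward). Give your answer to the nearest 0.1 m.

ΔE = -231.8 m

At φ = 1.0611°, λ = -164.9261°: sin φ = 0.018519, cos φ = 0.999829, sin λ = -0.260065, cos λ = -0.965591.
ΔE = −sin λ·ΔX + cos λ·ΔY = −(-0.260065)·(-208) + (-0.965591)·(184) = -231.76 m.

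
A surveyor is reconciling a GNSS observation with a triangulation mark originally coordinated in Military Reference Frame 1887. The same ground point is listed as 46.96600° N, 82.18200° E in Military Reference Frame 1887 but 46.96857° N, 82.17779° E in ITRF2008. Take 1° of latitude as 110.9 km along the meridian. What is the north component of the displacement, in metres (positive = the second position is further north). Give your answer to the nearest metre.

ΔN = 285 m

Δφ = 46.96857° − 46.96600° = +0.00257°; Δλ = 82.17779° − 82.18200° = -0.00421°.
ΔN = Δφ × 110900 = 285.0 m; ΔE = Δλ × 110900 × cos(46.96600°) = -0.00421 × 110900 × 0.682432 = -318.6 m.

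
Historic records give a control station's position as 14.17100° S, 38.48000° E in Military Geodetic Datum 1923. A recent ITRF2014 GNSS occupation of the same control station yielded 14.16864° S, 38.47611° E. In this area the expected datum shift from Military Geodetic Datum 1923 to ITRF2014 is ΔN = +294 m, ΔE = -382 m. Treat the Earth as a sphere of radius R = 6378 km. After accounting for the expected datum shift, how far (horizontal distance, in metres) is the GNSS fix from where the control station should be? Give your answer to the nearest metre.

Observed coordinate differences: Δφ = +0.00236°, Δλ = -0.00389°.
Converting to metres (1° lat = 111317 m, cos φ = 0.969569): observed ΔN = 262.7 m, observed ΔE = -419.8 m.
Subtracting the expected shift leaves a residual of 262.7 − (294) = -31.3 m north and -419.8 − (-382) = -37.8 m east.
Residual distance = √((-31.3)² + (-37.8)²) = 49.1 m.

49 m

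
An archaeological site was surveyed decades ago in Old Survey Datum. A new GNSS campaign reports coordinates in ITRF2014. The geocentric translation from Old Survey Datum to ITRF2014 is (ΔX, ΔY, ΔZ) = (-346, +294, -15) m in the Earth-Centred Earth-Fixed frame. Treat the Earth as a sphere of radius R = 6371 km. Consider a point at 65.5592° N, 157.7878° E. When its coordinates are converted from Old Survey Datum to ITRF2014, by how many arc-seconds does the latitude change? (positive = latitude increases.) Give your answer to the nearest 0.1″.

sin φ = 0.910389, cos φ = 0.413753, sin λ = 0.378038, cos λ = -0.925790.
North component: ΔN = −sin φ cos λ·ΔX − sin φ sin λ·ΔY + cos φ·ΔZ = −(0.910389)(-0.925790)(-346) − (0.910389)(0.378038)(294) + (0.413753)(-15) = -399.01 m.
1° of latitude spans πR/180 = 111195 m, so Δφ = -399.01 / 111195 × 3600 = -12.918″.

Δφ = -12.9″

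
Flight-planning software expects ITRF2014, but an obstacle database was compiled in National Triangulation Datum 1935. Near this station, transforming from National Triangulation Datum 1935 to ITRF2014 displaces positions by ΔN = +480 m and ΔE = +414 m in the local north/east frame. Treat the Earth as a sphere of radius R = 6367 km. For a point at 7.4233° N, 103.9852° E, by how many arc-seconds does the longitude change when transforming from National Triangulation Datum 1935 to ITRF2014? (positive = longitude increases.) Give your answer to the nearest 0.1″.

Δλ = 13.5″

At latitude 7.4233°, cos φ = 0.991619.
One radian of longitude at latitude φ spans R cos φ, so Δλ = ΔE / (R cos φ) = 414.0 / (6367000 × 0.991619) = 6.5572e-05 rad = 13.525″.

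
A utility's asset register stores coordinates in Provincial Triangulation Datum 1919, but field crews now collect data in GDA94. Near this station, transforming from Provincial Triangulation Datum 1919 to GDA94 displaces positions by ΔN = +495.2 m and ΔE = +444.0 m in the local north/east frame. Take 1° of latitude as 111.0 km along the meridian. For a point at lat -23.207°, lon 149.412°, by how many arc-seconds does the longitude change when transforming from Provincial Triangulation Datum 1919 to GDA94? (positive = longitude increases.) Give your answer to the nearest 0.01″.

Δλ = 15.67″

At latitude -23.207°, cos φ = 0.919087.
1° of longitude at this latitude = 111.0 × cos φ = 102.02 km, so Δλ = 444.0 / 102018.7 = 0.0043521° = 15.668″.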